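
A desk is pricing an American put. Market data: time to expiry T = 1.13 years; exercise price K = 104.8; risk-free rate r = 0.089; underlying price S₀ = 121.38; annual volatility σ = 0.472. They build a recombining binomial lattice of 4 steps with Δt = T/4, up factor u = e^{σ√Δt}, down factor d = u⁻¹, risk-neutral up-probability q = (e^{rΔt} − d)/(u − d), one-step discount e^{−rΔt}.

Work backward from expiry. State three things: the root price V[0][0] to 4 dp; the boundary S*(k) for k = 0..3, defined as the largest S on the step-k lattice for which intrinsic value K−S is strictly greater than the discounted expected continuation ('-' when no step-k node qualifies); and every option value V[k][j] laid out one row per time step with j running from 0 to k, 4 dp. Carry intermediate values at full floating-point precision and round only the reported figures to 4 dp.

price = 11.5211
boundary = - - 73.4925 57.1862
tree:
11.5211
19.3520 3.9007
31.3075 7.8099 0.0000
47.6138 15.6368 0.0000 0.0000
60.3022 31.3075 0.0000 0.0000 0.0000

Δt=0.28250  u=1.28514  d=0.77812  q=0.48783  discount=0.97517
step 4 (expiry): payoffs max(K−S,0) = 60.3022 31.3075 0.0000 0.0000 0.0000
step 3: (k=3,j=0): S=57.1862, (K−S)⁺=47.6138, hold=45.0118 ⇒ V=47.6138 exercise | (k=3,j=1): S=94.4485, (K−S)⁺=10.3515, hold=15.6368 ⇒ V=15.6368 continue | (k=3,j=2): S=155.9909, (K−S)⁺=0.0000, hold=0.0000 ⇒ V=0.0000 continue | (k=3,j=3): S=257.6341, (K−S)⁺=0.0000, hold=0.0000 ⇒ V=0.0000 continue  boundary S*=57.1862
step 2: (k=2,j=0): S=73.4925, (K−S)⁺=31.3075, hold=31.2197 ⇒ V=31.3075 exercise | (k=2,j=1): S=121.3800, (K−S)⁺=0.0000, hold=7.8099 ⇒ V=7.8099 continue | (k=2,j=2): S=200.4709, (K−S)⁺=0.0000, hold=0.0000 ⇒ V=0.0000 continue  boundary S*=73.4925
step 1: (k=1,j=0): S=94.4485, (K−S)⁺=10.3515, hold=19.3520 ⇒ V=19.3520 continue | (k=1,j=1): S=155.9909, (K−S)⁺=0.0000, hold=3.9007 ⇒ V=3.9007 continue  boundary S*=-
step 0: (k=0,j=0): S=121.3800, (K−S)⁺=0.0000, hold=11.5211 ⇒ V=11.5211 continue  boundary S*=-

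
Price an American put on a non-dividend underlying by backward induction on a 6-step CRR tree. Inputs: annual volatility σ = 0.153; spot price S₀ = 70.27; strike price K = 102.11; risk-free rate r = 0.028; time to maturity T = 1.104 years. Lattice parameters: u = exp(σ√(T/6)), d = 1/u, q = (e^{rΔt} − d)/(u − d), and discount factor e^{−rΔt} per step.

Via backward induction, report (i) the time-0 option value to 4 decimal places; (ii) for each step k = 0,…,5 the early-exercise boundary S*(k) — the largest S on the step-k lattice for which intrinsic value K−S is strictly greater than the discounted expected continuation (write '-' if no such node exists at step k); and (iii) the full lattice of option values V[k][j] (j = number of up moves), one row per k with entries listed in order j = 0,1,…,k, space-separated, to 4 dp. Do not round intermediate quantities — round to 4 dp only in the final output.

price = 31.8400
boundary = 70.2700 75.0365 80.1263 85.5614 91.3651 85.5614
tree:
31.8400
36.3037 27.0735
40.4839 31.8400 21.9837
44.3985 36.3037 27.0735 16.5486
48.0645 40.4839 31.8400 21.9837 10.7449
51.4976 44.3985 36.3037 27.0735 16.5486 5.0998
54.7126 48.0645 40.4839 31.8400 21.9837 10.7449 0.0000

Δt=0.18400  u=1.06783  d=0.93648  q=0.52292  discount=0.99486
step 6 (expiry): payoffs max(K−S,0) = 54.7126 48.0645 40.4839 31.8400 21.9837 10.7449 0.0000
step 5: (k=5,j=0): S=50.6124, (K−S)⁺=51.4976, hold=50.9729 ⇒ V=51.4976 exercise | (k=5,j=1): S=57.7115, (K−S)⁺=44.3985, hold=43.8738 ⇒ V=44.3985 exercise | (k=5,j=2): S=65.8063, (K−S)⁺=36.3037, hold=35.7790 ⇒ V=36.3037 exercise | (k=5,j=3): S=75.0365, (K−S)⁺=27.0735, hold=26.5488 ⇒ V=27.0735 exercise | (k=5,j=4): S=85.5614, (K−S)⁺=16.5486, hold=16.0239 ⇒ V=16.5486 exercise | (k=5,j=5): S=97.5625, (K−S)⁺=4.5475, hold=5.0998 ⇒ V=5.0998 continue  boundary S*=85.5614
step 4: (k=4,j=0): S=54.0455, (K−S)⁺=48.0645, hold=47.5398 ⇒ V=48.0645 exercise | (k=4,j=1): S=61.6261, (K−S)⁺=40.4839, hold=39.9592 ⇒ V=40.4839 exercise | (k=4,j=2): S=70.2700, (K−S)⁺=31.8400, hold=31.3153 ⇒ V=31.8400 exercise | (k=4,j=3): S=80.1263, (K−S)⁺=21.9837, hold=21.4590 ⇒ V=21.9837 exercise | (k=4,j=4): S=91.3651, (K−S)⁺=10.7449, hold=10.5075 ⇒ V=10.7449 exercise  boundary S*=91.3651
step 3: (k=3,j=0): S=57.7115, (K−S)⁺=44.3985, hold=43.8738 ⇒ V=44.3985 exercise | (k=3,j=1): S=65.8063, (K−S)⁺=36.3037, hold=35.7790 ⇒ V=36.3037 exercise | (k=3,j=2): S=75.0365, (K−S)⁺=27.0735, hold=26.5488 ⇒ V=27.0735 exercise | (k=3,j=3): S=85.5614, (K−S)⁺=16.5486, hold=16.0239 ⇒ V=16.5486 exercise  boundary S*=85.5614
step 2: (k=2,j=0): S=61.6261, (K−S)⁺=40.4839, hold=39.9592 ⇒ V=40.4839 exercise | (k=2,j=1): S=70.2700, (K−S)⁺=31.8400, hold=31.3153 ⇒ V=31.8400 exercise | (k=2,j=2): S=80.1263, (K−S)⁺=21.9837, hold=21.4590 ⇒ V=21.9837 exercise  boundary S*=80.1263
step 1: (k=1,j=0): S=65.8063, (K−S)⁺=36.3037, hold=35.7790 ⇒ V=36.3037 exercise | (k=1,j=1): S=75.0365, (K−S)⁺=27.0735, hold=26.5488 ⇒ V=27.0735 exercise  boundary S*=75.0365
step 0: (k=0,j=0): S=70.2700, (K−S)⁺=31.8400, hold=31.3153 ⇒ V=31.8400 exercise  boundary S*=70.2700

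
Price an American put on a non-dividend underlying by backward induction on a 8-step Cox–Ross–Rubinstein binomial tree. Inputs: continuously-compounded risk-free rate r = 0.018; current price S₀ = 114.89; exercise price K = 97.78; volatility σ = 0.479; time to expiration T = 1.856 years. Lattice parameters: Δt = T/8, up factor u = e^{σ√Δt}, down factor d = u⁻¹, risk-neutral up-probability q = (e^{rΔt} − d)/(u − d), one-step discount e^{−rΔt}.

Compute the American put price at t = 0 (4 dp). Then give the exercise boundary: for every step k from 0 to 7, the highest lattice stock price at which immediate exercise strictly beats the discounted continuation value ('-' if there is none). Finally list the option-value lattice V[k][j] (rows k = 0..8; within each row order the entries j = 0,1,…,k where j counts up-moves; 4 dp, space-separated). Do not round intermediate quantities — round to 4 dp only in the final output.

price = 18.5435
boundary = - - - - 45.6547 36.2482 45.6547 57.5023
tree:
18.5435
25.1673 10.6705
33.1994 15.6453 4.7274
42.3819 22.3548 7.6414 1.2321
52.1253 30.9411 12.1338 2.2559 0.0000
61.5318 41.1605 18.8160 4.1306 0.0000 0.0000
69.0002 52.1253 28.2249 7.5631 0.0000 0.0000 0.0000
74.9299 61.5318 40.2777 13.8480 0.0000 0.0000 0.0000 0.0000
79.6378 69.0002 52.1253 25.3557 0.0000 0.0000 0.0000 0.0000 0.0000

Δt=0.23200, u=1.25950, d=0.79396, q=0.45156, disc=e^(-rΔt)=0.99583
k=8 terminal: V=max(K-S,0) → 79.6378 69.0002 52.1253 25.3557 0.0000 0.0000 0.0000 0.0000 0.0000
k=7: j=0 S=22.8501 intr=74.9299 cont=74.5224 V=74.9299[EX]; j=1 S=36.2482 intr=61.5318 cont=61.1243 V=61.5318[EX]; j=2 S=57.5023 intr=40.2777 cont=39.8703 V=40.2777[EX]; j=3 S=91.2185 intr=6.5615 cont=13.8480 V=13.8480[hold]; j=4 S=144.7043 intr=0.0000 cont=0.0000 V=0.0000[hold]; j=5 S=229.5512 intr=0.0000 cont=0.0000 V=0.0000[hold]; j=6 S=364.1478 intr=0.0000 cont=0.0000 V=0.0000[hold]; j=7 S=577.6648 intr=0.0000 cont=0.0000 V=0.0000[hold]  S*(7)=57.5023
k=6: j=0 S=28.7798 intr=69.0002 cont=68.5927 V=69.0002[EX]; j=1 S=45.6547 intr=52.1253 cont=51.7178 V=52.1253[EX]; j=2 S=72.4243 intr=25.3557 cont=28.2249 V=28.2249[hold]; j=3 S=114.8900 intr=0.0000 cont=7.5631 V=7.5631[hold]; j=4 S=182.2554 intr=0.0000 cont=0.0000 V=0.0000[hold]; j=5 S=289.1203 intr=0.0000 cont=0.0000 V=0.0000[hold]; j=6 S=458.6452 intr=0.0000 cont=0.0000 V=0.0000[hold]  S*(6)=45.6547
k=5: j=0 S=36.2482 intr=61.5318 cont=61.1243 V=61.5318[EX]; j=1 S=57.5023 intr=40.2777 cont=41.1605 V=41.1605[hold]; j=2 S=91.2185 intr=6.5615 cont=18.8160 V=18.8160[hold]; j=3 S=144.7043 intr=0.0000 cont=4.1306 V=4.1306[hold]; j=4 S=229.5512 intr=0.0000 cont=0.0000 V=0.0000[hold]; j=5 S=364.1478 intr=0.0000 cont=0.0000 V=0.0000[hold]  S*(5)=36.2482
k=4: j=0 S=45.6547 intr=52.1253 cont=52.1147 V=52.1253[EX]; j=1 S=72.4243 intr=25.3557 cont=30.9411 V=30.9411[hold]; j=2 S=114.8900 intr=0.0000 cont=12.1338 V=12.1338[hold]; j=3 S=182.2554 intr=0.0000 cont=2.2559 V=2.2559[hold]; j=4 S=289.1203 intr=0.0000 cont=0.0000 V=0.0000[hold]  S*(4)=45.6547
k=3: j=0 S=57.5023 intr=40.2777 cont=42.3819 V=42.3819[hold]; j=1 S=91.2185 intr=6.5615 cont=22.3548 V=22.3548[hold]; j=2 S=144.7043 intr=0.0000 cont=7.6414 V=7.6414[hold]; j=3 S=229.5512 intr=0.0000 cont=1.2321 V=1.2321[hold]  S*(3)=-
k=2: j=0 S=72.4243 intr=25.3557 cont=33.1994 V=33.1994[hold]; j=1 S=114.8900 intr=0.0000 cont=15.6453 V=15.6453[hold]; j=2 S=182.2554 intr=0.0000 cont=4.7274 V=4.7274[hold]  S*(2)=-
k=1: j=0 S=91.2185 intr=6.5615 cont=25.1673 V=25.1673[hold]; j=1 S=144.7043 intr=0.0000 cont=10.6705 V=10.6705[hold]  S*(1)=-
k=0: j=0 S=114.8900 intr=0.0000 cont=18.5435 V=18.5435[hold]  S*(0)=-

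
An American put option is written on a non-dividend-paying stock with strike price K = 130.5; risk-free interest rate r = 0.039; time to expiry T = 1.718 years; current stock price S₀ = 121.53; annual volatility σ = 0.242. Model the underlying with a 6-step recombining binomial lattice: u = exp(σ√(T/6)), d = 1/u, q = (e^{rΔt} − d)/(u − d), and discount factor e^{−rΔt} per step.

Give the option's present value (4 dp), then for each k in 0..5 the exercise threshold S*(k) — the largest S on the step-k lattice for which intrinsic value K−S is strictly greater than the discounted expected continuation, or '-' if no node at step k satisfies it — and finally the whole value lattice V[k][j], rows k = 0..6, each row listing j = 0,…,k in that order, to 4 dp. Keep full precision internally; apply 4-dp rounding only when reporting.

price = 17.3854
boundary = - - 93.8007 82.4076 93.8007 106.7689
tree:
17.3854
25.7333 9.7761
36.6993 15.8012 4.2232
48.0924 24.6564 7.6716 1.0149
58.1017 36.6993 13.6697 2.0983 0.0000
66.8952 48.0924 23.7311 4.3384 0.0000 0.0000
74.6207 58.1017 36.6993 8.9700 0.0000 0.0000 0.0000

Δt=0.28633  u=1.13825  d=0.87854  q=0.51091  discount=0.98890
step 6 (expiry): payoffs max(K−S,0) = 74.6207 58.1017 36.6993 8.9700 0.0000 0.0000 0.0000
step 5: (k=5,j=0): S=63.6048, (K−S)⁺=66.8952, hold=65.4460 ⇒ V=66.8952 exercise | (k=5,j=1): S=82.4076, (K−S)⁺=48.0924, hold=46.6432 ⇒ V=48.0924 exercise | (k=5,j=2): S=106.7689, (K−S)⁺=23.7311, hold=22.2819 ⇒ V=23.7311 exercise | (k=5,j=3): S=138.3319, (K−S)⁺=0.0000, hold=4.3384 ⇒ V=4.3384 continue | (k=5,j=4): S=179.2255, (K−S)⁺=0.0000, hold=0.0000 ⇒ V=0.0000 continue | (k=5,j=5): S=232.2080, (K−S)⁺=0.0000, hold=0.0000 ⇒ V=0.0000 continue  boundary S*=106.7689
step 4: (k=4,j=0): S=72.3983, (K−S)⁺=58.1017, hold=56.6525 ⇒ V=58.1017 exercise | (k=4,j=1): S=93.8007, (K−S)⁺=36.6993, hold=35.2501 ⇒ V=36.6993 exercise | (k=4,j=2): S=121.5300, (K−S)⁺=8.9700, hold=13.6697 ⇒ V=13.6697 continue | (k=4,j=3): S=157.4566, (K−S)⁺=0.0000, hold=2.0983 ⇒ V=2.0983 continue | (k=4,j=4): S=204.0039, (K−S)⁺=0.0000, hold=0.0000 ⇒ V=0.0000 continue  boundary S*=93.8007
step 3: (k=3,j=0): S=82.4076, (K−S)⁺=48.0924, hold=46.6432 ⇒ V=48.0924 exercise | (k=3,j=1): S=106.7689, (K−S)⁺=23.7311, hold=24.6564 ⇒ V=24.6564 continue | (k=3,j=2): S=138.3319, (K−S)⁺=0.0000, hold=7.6716 ⇒ V=7.6716 continue | (k=3,j=3): S=179.2255, (K−S)⁺=0.0000, hold=1.0149 ⇒ V=1.0149 continue  boundary S*=82.4076
step 2: (k=2,j=0): S=93.8007, (K−S)⁺=36.6993, hold=35.7176 ⇒ V=36.6993 exercise | (k=2,j=1): S=121.5300, (K−S)⁺=8.9700, hold=15.8012 ⇒ V=15.8012 continue | (k=2,j=2): S=157.4566, (K−S)⁺=0.0000, hold=4.2232 ⇒ V=4.2232 continue  boundary S*=93.8007
step 1: (k=1,j=0): S=106.7689, (K−S)⁺=23.7311, hold=25.7333 ⇒ V=25.7333 continue | (k=1,j=1): S=138.3319, (K−S)⁺=0.0000, hold=9.7761 ⇒ V=9.7761 continue  boundary S*=-
step 0: (k=0,j=0): S=121.5300, (K−S)⁺=8.9700, hold=17.3854 ⇒ V=17.3854 continue  boundary S*=-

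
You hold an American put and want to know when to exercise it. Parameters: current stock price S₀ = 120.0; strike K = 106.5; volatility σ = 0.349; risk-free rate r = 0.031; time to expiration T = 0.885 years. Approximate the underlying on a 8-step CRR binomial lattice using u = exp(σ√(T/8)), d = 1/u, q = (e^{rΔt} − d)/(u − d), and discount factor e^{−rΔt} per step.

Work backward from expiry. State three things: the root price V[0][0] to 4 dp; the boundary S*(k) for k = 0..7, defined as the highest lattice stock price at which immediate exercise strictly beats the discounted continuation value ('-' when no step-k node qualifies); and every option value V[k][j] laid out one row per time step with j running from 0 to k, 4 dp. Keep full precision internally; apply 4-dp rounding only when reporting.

price = 8.3504
boundary = - - - - - 67.1614 75.4279 84.7119
tree:
8.3504
12.1628 4.3739
17.2258 6.8893 1.7421
23.6091 10.5906 3.0200 0.4016
31.1457 15.7981 5.1530 0.7836 0.0000
39.3386 22.6933 8.6109 1.5290 0.0000 0.0000
46.6991 31.0721 13.9842 2.9837 0.0000 0.0000 0.0000
53.2530 39.3386 21.7881 5.8223 0.0000 0.0000 0.0000 0.0000
59.0886 46.6991 31.0721 11.3614 0.0000 0.0000 0.0000 0.0000 0.0000

Δt=0.11063, u=1.12308, d=0.89041, q=0.48578, disc=e^(-rΔt)=0.99658
k=8 terminal: V=max(K-S,0) → 59.0886 46.6991 31.0721 11.3614 0.0000 0.0000 0.0000 0.0000 0.0000
k=7: j=0 S=53.2470 intr=53.2530 cont=52.8884 V=53.2530[EX]; j=1 S=67.1614 intr=39.3386 cont=38.9740 V=39.3386[EX]; j=2 S=84.7119 intr=21.7881 cont=21.4235 V=21.7881[EX]; j=3 S=106.8486 intr=0.0000 cont=5.8223 V=5.8223[hold]; j=4 S=134.7701 intr=0.0000 cont=0.0000 V=0.0000[hold]; j=5 S=169.9879 intr=0.0000 cont=0.0000 V=0.0000[hold]; j=6 S=214.4088 intr=0.0000 cont=0.0000 V=0.0000[hold]; j=7 S=270.4377 intr=0.0000 cont=0.0000 V=0.0000[hold]  S*(7)=84.7119
k=6: j=0 S=59.8009 intr=46.6991 cont=46.3345 V=46.6991[EX]; j=1 S=75.4279 intr=31.0721 cont=30.7075 V=31.0721[EX]; j=2 S=95.1386 intr=11.3614 cont=13.9842 V=13.9842[hold]; j=3 S=120.0000 intr=0.0000 cont=2.9837 V=2.9837[hold]; j=4 S=151.3582 intr=0.0000 cont=0.0000 V=0.0000[hold]; j=5 S=190.9108 intr=0.0000 cont=0.0000 V=0.0000[hold]; j=6 S=240.7992 intr=0.0000 cont=0.0000 V=0.0000[hold]  S*(6)=75.4279
k=5: j=0 S=67.1614 intr=39.3386 cont=38.9740 V=39.3386[EX]; j=1 S=84.7119 intr=21.7881 cont=22.6933 V=22.6933[hold]; j=2 S=106.8486 intr=0.0000 cont=8.6109 V=8.6109[hold]; j=3 S=134.7701 intr=0.0000 cont=1.5290 V=1.5290[hold]; j=4 S=169.9879 intr=0.0000 cont=0.0000 V=0.0000[hold]; j=5 S=214.4088 intr=0.0000 cont=0.0000 V=0.0000[hold]  S*(5)=67.1614
k=4: j=0 S=75.4279 intr=31.0721 cont=31.1457 V=31.1457[hold]; j=1 S=95.1386 intr=11.3614 cont=15.7981 V=15.7981[hold]; j=2 S=120.0000 intr=0.0000 cont=5.1530 V=5.1530[hold]; j=3 S=151.3582 intr=0.0000 cont=0.7836 V=0.7836[hold]; j=4 S=190.9108 intr=0.0000 cont=0.0000 V=0.0000[hold]  S*(4)=-
k=3: j=0 S=84.7119 intr=21.7881 cont=23.6091 V=23.6091[hold]; j=1 S=106.8486 intr=0.0000 cont=10.5906 V=10.5906[hold]; j=2 S=134.7701 intr=0.0000 cont=3.0200 V=3.0200[hold]; j=3 S=169.9879 intr=0.0000 cont=0.4016 V=0.4016[hold]  S*(3)=-
k=2: j=0 S=95.1386 intr=11.3614 cont=17.2258 V=17.2258[hold]; j=1 S=120.0000 intr=0.0000 cont=6.8893 V=6.8893[hold]; j=2 S=151.3582 intr=0.0000 cont=1.7421 V=1.7421[hold]  S*(2)=-
k=1: j=0 S=106.8486 intr=0.0000 cont=12.1628 V=12.1628[hold]; j=1 S=134.7701 intr=0.0000 cont=4.3739 V=4.3739[hold]  S*(1)=-
k=0: j=0 S=120.0000 intr=0.0000 cont=8.3504 V=8.3504[hold]  S*(0)=-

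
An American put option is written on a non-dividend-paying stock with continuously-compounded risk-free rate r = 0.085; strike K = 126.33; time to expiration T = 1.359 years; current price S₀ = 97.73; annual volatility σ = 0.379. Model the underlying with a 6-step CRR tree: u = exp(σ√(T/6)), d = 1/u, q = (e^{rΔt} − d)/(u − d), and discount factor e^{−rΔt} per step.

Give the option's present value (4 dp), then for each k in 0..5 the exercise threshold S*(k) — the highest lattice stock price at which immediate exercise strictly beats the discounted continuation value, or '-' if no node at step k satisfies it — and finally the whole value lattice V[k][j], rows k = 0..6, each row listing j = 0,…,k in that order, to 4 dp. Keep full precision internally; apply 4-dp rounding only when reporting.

price = 31.2462
boundary = - 81.6005 68.1330 81.6005 97.7300 81.6005
tree:
31.2462
44.7295 19.4142
58.1970 30.0919 9.8406
69.4418 44.7295 17.1006 3.2028
78.8308 58.1970 28.6000 6.6447 0.0000
86.6701 69.4418 44.7295 13.7854 0.0000 0.0000
93.2157 78.8308 58.1970 28.6000 0.0000 0.0000 0.0000

Δt=0.22650  u=1.19766  d=0.83496  q=0.50862  discount=0.98093
step 6 (expiry): payoffs max(K−S,0) = 93.2157 78.8308 58.1970 28.6000 0.0000 0.0000 0.0000
step 5: (k=5,j=0): S=39.6599, (K−S)⁺=86.6701, hold=84.2612 ⇒ V=86.6701 exercise | (k=5,j=1): S=56.8882, (K−S)⁺=69.4418, hold=67.0329 ⇒ V=69.4418 exercise | (k=5,j=2): S=81.6005, (K−S)⁺=44.7295, hold=42.3206 ⇒ V=44.7295 exercise | (k=5,j=3): S=117.0478, (K−S)⁺=9.2822, hold=13.7854 ⇒ V=13.7854 continue | (k=5,j=4): S=167.8935, (K−S)⁺=0.0000, hold=0.0000 ⇒ V=0.0000 continue | (k=5,j=5): S=240.8266, (K−S)⁺=0.0000, hold=0.0000 ⇒ V=0.0000 continue  boundary S*=81.6005
step 4: (k=4,j=0): S=47.4992, (K−S)⁺=78.8308, hold=76.4219 ⇒ V=78.8308 exercise | (k=4,j=1): S=68.1330, (K−S)⁺=58.1970, hold=55.7881 ⇒ V=58.1970 exercise | (k=4,j=2): S=97.7300, (K−S)⁺=28.6000, hold=28.4379 ⇒ V=28.6000 exercise | (k=4,j=3): S=140.1840, (K−S)⁺=0.0000, hold=6.6447 ⇒ V=6.6447 continue | (k=4,j=4): S=201.0801, (K−S)⁺=0.0000, hold=0.0000 ⇒ V=0.0000 continue  boundary S*=97.7300
step 3: (k=3,j=0): S=56.8882, (K−S)⁺=69.4418, hold=67.0329 ⇒ V=69.4418 exercise | (k=3,j=1): S=81.6005, (K−S)⁺=44.7295, hold=42.3206 ⇒ V=44.7295 exercise | (k=3,j=2): S=117.0478, (K−S)⁺=9.2822, hold=17.1006 ⇒ V=17.1006 continue | (k=3,j=3): S=167.8935, (K−S)⁺=0.0000, hold=3.2028 ⇒ V=3.2028 continue  boundary S*=81.6005
step 2: (k=2,j=0): S=68.1330, (K−S)⁺=58.1970, hold=55.7881 ⇒ V=58.1970 exercise | (k=2,j=1): S=97.7300, (K−S)⁺=28.6000, hold=30.0919 ⇒ V=30.0919 continue | (k=2,j=2): S=140.1840, (K−S)⁺=0.0000, hold=9.8406 ⇒ V=9.8406 continue  boundary S*=68.1330
step 1: (k=1,j=0): S=81.6005, (K−S)⁺=44.7295, hold=43.0650 ⇒ V=44.7295 exercise | (k=1,j=1): S=117.0478, (K−S)⁺=9.2822, hold=19.4142 ⇒ V=19.4142 continue  boundary S*=81.6005
step 0: (k=0,j=0): S=97.7300, (K−S)⁺=28.6000, hold=31.2462 ⇒ V=31.2462 continue  boundary S*=-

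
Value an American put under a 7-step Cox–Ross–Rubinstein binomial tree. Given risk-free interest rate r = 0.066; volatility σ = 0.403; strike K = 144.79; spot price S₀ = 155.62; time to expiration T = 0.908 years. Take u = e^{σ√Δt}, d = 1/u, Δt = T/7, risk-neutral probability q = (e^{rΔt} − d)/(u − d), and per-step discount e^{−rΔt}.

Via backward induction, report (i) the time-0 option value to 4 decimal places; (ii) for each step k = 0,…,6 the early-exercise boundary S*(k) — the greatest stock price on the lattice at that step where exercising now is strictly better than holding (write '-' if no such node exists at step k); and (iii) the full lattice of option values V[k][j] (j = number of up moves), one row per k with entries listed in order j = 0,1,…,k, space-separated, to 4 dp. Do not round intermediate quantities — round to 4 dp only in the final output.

params: Δt=0.12971 u=1.15621 d=0.86490 q=0.49329 e^(-rΔt)=0.99148
t_7 payoffs: 88.4497 69.4736 44.1062 10.1946 0.0000 0.0000 0.0000 0.0000
t_6: node(6,0) S=65.1410 payoff=79.6490 vs cont=78.4148 → 79.6490 [stop]  node(6,1) S=87.0812 payoff=57.7088 vs cont=56.4745 → 57.7088 [stop]  node(6,2) S=116.4113 payoff=28.3787 vs cont=27.1445 → 28.3787 [stop]  node(6,3) S=155.6200 payoff=0.0000 vs cont=5.1217 → 5.1217 [wait]  node(6,4) S=208.0347 payoff=0.0000 vs cont=0.0000 → 0.0000 [wait]  node(6,5) S=278.1034 payoff=0.0000 vs cont=0.0000 → 0.0000 [wait]  node(6,6) S=371.7720 payoff=0.0000 vs cont=0.0000 → 0.0000 [wait]  ⇒ S*(6)=116.4113
t_5: node(5,0) S=75.3164 payoff=69.4736 vs cont=68.2394 → 69.4736 [stop]  node(5,1) S=100.6838 payoff=44.1062 vs cont=42.8719 → 44.1062 [stop]  node(5,2) S=134.5954 payoff=10.1946 vs cont=16.7621 → 16.7621 [wait]  node(5,3) S=179.9288 payoff=0.0000 vs cont=2.5731 → 2.5731 [wait]  node(5,4) S=240.5310 payoff=0.0000 vs cont=0.0000 → 0.0000 [wait]  node(5,5) S=321.5448 payoff=0.0000 vs cont=0.0000 → 0.0000 [wait]  ⇒ S*(5)=100.6838
t_4: node(4,0) S=87.0812 payoff=57.7088 vs cont=56.4745 → 57.7088 [stop]  node(4,1) S=116.4113 payoff=28.3787 vs cont=30.3565 → 30.3565 [wait]  node(4,2) S=155.6200 payoff=0.0000 vs cont=9.6795 → 9.6795 [wait]  node(4,3) S=208.0347 payoff=0.0000 vs cont=1.2927 → 1.2927 [wait]  node(4,4) S=278.1034 payoff=0.0000 vs cont=0.0000 → 0.0000 [wait]  ⇒ S*(4)=87.0812
t_3: node(3,0) S=100.6838 payoff=44.1062 vs cont=43.8392 → 44.1062 [stop]  node(3,1) S=134.5954 payoff=10.1946 vs cont=19.9849 → 19.9849 [wait]  node(3,2) S=179.9288 payoff=0.0000 vs cont=5.4951 → 5.4951 [wait]  node(3,3) S=240.5310 payoff=0.0000 vs cont=0.6494 → 0.6494 [wait]  ⇒ S*(3)=100.6838
t_2: node(2,0) S=116.4113 payoff=28.3787 vs cont=31.9328 → 31.9328 [wait]  node(2,1) S=155.6200 payoff=0.0000 vs cont=12.7278 → 12.7278 [wait]  node(2,2) S=208.0347 payoff=0.0000 vs cont=3.0783 → 3.0783 [wait]  ⇒ S*(2)=-
t_1: node(1,0) S=134.5954 payoff=10.1946 vs cont=22.2676 → 22.2676 [wait]  node(1,1) S=179.9288 payoff=0.0000 vs cont=7.8998 → 7.8998 [wait]  ⇒ S*(1)=-
t_0: node(0,0) S=155.6200 payoff=0.0000 vs cont=15.0507 → 15.0507 [wait]  ⇒ S*(0)=-

price = 15.0507
boundary = - - - 100.6838 87.0812 100.6838 116.4113
tree:
15.0507
22.2676 7.8998
31.9328 12.7278 3.0783
44.1062 19.9849 5.4951 0.6494
57.7088 30.3565 9.6795 1.2927 0.0000
69.4736 44.1062 16.7621 2.5731 0.0000 0.0000
79.6490 57.7088 28.3787 5.1217 0.0000 0.0000 0.0000
88.4497 69.4736 44.1062 10.1946 0.0000 0.0000 0.0000 0.0000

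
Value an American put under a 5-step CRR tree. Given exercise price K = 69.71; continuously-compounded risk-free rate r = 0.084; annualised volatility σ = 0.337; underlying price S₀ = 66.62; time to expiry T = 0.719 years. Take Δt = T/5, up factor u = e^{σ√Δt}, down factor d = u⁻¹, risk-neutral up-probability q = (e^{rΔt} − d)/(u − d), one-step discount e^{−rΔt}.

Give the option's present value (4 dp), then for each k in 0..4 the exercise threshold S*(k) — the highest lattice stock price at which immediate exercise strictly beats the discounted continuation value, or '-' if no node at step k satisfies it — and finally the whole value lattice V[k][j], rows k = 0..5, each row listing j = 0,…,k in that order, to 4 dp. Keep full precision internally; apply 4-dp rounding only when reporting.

Δt=0.14380, u=1.13632, d=0.88003, q=0.51551, disc=e^(-rΔt)=0.98799
k=5 terminal: V=max(K-S,0) → 34.5455 24.3049 11.0821 0.0000 0.0000 0.0000
k=4: j=0 S=39.9580 intr=29.7520 cont=28.9150 V=29.7520[EX]; j=1 S=51.5946 intr=18.1154 cont=17.2784 V=18.1154[EX]; j=2 S=66.6200 intr=3.0900 cont=5.3047 V=5.3047[hold]; j=3 S=86.0211 intr=0.0000 cont=0.0000 V=0.0000[hold]; j=4 S=111.0721 intr=0.0000 cont=0.0000 V=0.0000[hold]  S*(4)=51.5946
k=3: j=0 S=45.4051 intr=24.3049 cont=23.4680 V=24.3049[EX]; j=1 S=58.6279 intr=11.0821 cont=11.3731 V=11.3731[hold]; j=2 S=75.7015 intr=0.0000 cont=2.5392 V=2.5392[hold]; j=3 S=97.7473 intr=0.0000 cont=0.0000 V=0.0000[hold]  S*(3)=45.4051
k=2: j=0 S=51.5946 intr=18.1154 cont=17.4266 V=18.1154[EX]; j=1 S=66.6200 intr=3.0900 cont=6.7372 V=6.7372[hold]; j=2 S=86.0211 intr=0.0000 cont=1.2154 V=1.2154[hold]  S*(2)=51.5946
k=1: j=0 S=58.6279 intr=11.0821 cont=12.1027 V=12.1027[hold]; j=1 S=75.7015 intr=0.0000 cont=3.8439 V=3.8439[hold]  S*(1)=-
k=0: j=0 S=66.6200 intr=3.0900 cont=7.7510 V=7.7510[hold]  S*(0)=-

price = 7.7510
boundary = - - 51.5946 45.4051 51.5946
tree:
7.7510
12.1027 3.8439
18.1154 6.7372 1.2154
24.3049 11.3731 2.5392 0.0000
29.7520 18.1154 5.3047 0.0000 0.0000
34.5455 24.3049 11.0821 0.0000 0.0000 0.0000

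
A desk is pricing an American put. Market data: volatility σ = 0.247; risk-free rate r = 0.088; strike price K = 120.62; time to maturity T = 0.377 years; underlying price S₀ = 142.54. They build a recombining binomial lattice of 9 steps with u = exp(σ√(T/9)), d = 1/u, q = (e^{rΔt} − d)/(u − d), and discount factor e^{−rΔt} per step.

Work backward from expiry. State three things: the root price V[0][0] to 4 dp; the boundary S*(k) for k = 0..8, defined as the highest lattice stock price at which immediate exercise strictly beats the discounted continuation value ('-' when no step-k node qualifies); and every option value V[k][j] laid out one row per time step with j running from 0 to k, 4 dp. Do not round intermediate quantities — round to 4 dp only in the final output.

price = 0.8357
boundary = - - - - - - 105.2465 110.7038 105.2465
tree:
0.8357
1.4527 0.2809
2.4758 0.5331 0.0536
4.1194 0.9995 0.1130 0.0000
6.6540 1.8448 0.2382 0.0000 0.0000
10.3559 3.3364 0.5021 0.0000 0.0000 0.0000
15.3735 5.8687 1.0585 0.0000 0.0000 0.0000 0.0000
20.5618 9.9162 2.2314 0.0000 0.0000 0.0000 0.0000 0.0000
25.4943 15.3735 4.7040 0.0000 0.0000 0.0000 0.0000 0.0000 0.0000
30.1837 20.5618 9.9162 0.0000 0.0000 0.0000 0.0000 0.0000 0.0000 0.0000

Δt=0.04189  u=1.05185  d=0.95070  q=0.52388  discount=0.99632
step 9 (expiry): payoffs max(K−S,0) = 30.1837 20.5618 9.9162 0.0000 0.0000 0.0000 0.0000 0.0000 0.0000 0.0000
step 8: (k=8,j=0): S=95.1257, (K−S)⁺=25.4943, hold=25.0505 ⇒ V=25.4943 exercise | (k=8,j=1): S=105.2465, (K−S)⁺=15.3735, hold=14.9297 ⇒ V=15.3735 exercise | (k=8,j=2): S=116.4441, (K−S)⁺=4.1759, hold=4.7040 ⇒ V=4.7040 continue | (k=8,j=3): S=128.8330, (K−S)⁺=0.0000, hold=0.0000 ⇒ V=0.0000 continue | (k=8,j=4): S=142.5400, (K−S)⁺=0.0000, hold=0.0000 ⇒ V=0.0000 continue | (k=8,j=5): S=157.7054, (K−S)⁺=0.0000, hold=0.0000 ⇒ V=0.0000 continue | (k=8,j=6): S=174.4842, (K−S)⁺=0.0000, hold=0.0000 ⇒ V=0.0000 continue | (k=8,j=7): S=193.0483, (K−S)⁺=0.0000, hold=0.0000 ⇒ V=0.0000 continue | (k=8,j=8): S=213.5874, (K−S)⁺=0.0000, hold=0.0000 ⇒ V=0.0000 continue  boundary S*=105.2465
step 7: (k=7,j=0): S=100.0582, (K−S)⁺=20.5618, hold=20.1180 ⇒ V=20.5618 exercise | (k=7,j=1): S=110.7038, (K−S)⁺=9.9162, hold=9.7480 ⇒ V=9.9162 exercise | (k=7,j=2): S=122.4820, (K−S)⁺=0.0000, hold=2.2314 ⇒ V=2.2314 continue | (k=7,j=3): S=135.5133, (K−S)⁺=0.0000, hold=0.0000 ⇒ V=0.0000 continue | (k=7,j=4): S=149.9311, (K−S)⁺=0.0000, hold=0.0000 ⇒ V=0.0000 continue | (k=7,j=5): S=165.8828, (K−S)⁺=0.0000, hold=0.0000 ⇒ V=0.0000 continue | (k=7,j=6): S=183.5317, (K−S)⁺=0.0000, hold=0.0000 ⇒ V=0.0000 continue | (k=7,j=7): S=203.0583, (K−S)⁺=0.0000, hold=0.0000 ⇒ V=0.0000 continue  boundary S*=110.7038
step 6: (k=6,j=0): S=105.2465, (K−S)⁺=15.3735, hold=14.9297 ⇒ V=15.3735 exercise | (k=6,j=1): S=116.4441, (K−S)⁺=4.1759, hold=5.8687 ⇒ V=5.8687 continue | (k=6,j=2): S=128.8330, (K−S)⁺=0.0000, hold=1.0585 ⇒ V=1.0585 continue | (k=6,j=3): S=142.5400, (K−S)⁺=0.0000, hold=0.0000 ⇒ V=0.0000 continue | (k=6,j=4): S=157.7054, (K−S)⁺=0.0000, hold=0.0000 ⇒ V=0.0000 continue | (k=6,j=5): S=174.4842, (K−S)⁺=0.0000, hold=0.0000 ⇒ V=0.0000 continue | (k=6,j=6): S=193.0483, (K−S)⁺=0.0000, hold=0.0000 ⇒ V=0.0000 continue  boundary S*=105.2465
step 5: (k=5,j=0): S=110.7038, (K−S)⁺=9.9162, hold=10.3559 ⇒ V=10.3559 continue | (k=5,j=1): S=122.4820, (K−S)⁺=0.0000, hold=3.3364 ⇒ V=3.3364 continue | (k=5,j=2): S=135.5133, (K−S)⁺=0.0000, hold=0.5021 ⇒ V=0.5021 continue | (k=5,j=3): S=149.9311, (K−S)⁺=0.0000, hold=0.0000 ⇒ V=0.0000 continue | (k=5,j=4): S=165.8828, (K−S)⁺=0.0000, hold=0.0000 ⇒ V=0.0000 continue | (k=5,j=5): S=183.5317, (K−S)⁺=0.0000, hold=0.0000 ⇒ V=0.0000 continue  boundary S*=-
step 4: (k=4,j=0): S=116.4441, (K−S)⁺=4.1759, hold=6.6540 ⇒ V=6.6540 continue | (k=4,j=1): S=128.8330, (K−S)⁺=0.0000, hold=1.8448 ⇒ V=1.8448 continue | (k=4,j=2): S=142.5400, (K−S)⁺=0.0000, hold=0.2382 ⇒ V=0.2382 continue | (k=4,j=3): S=157.7054, (K−S)⁺=0.0000, hold=0.0000 ⇒ V=0.0000 continue | (k=4,j=4): S=174.4842, (K−S)⁺=0.0000, hold=0.0000 ⇒ V=0.0000 continue  boundary S*=-
step 3: (k=3,j=0): S=122.4820, (K−S)⁺=0.0000, hold=4.1194 ⇒ V=4.1194 continue | (k=3,j=1): S=135.5133, (K−S)⁺=0.0000, hold=0.9995 ⇒ V=0.9995 continue | (k=3,j=2): S=149.9311, (K−S)⁺=0.0000, hold=0.1130 ⇒ V=0.1130 continue | (k=3,j=3): S=165.8828, (K−S)⁺=0.0000, hold=0.0000 ⇒ V=0.0000 continue  boundary S*=-
step 2: (k=2,j=0): S=128.8330, (K−S)⁺=0.0000, hold=2.4758 ⇒ V=2.4758 continue | (k=2,j=1): S=142.5400, (K−S)⁺=0.0000, hold=0.5331 ⇒ V=0.5331 continue | (k=2,j=2): S=157.7054, (K−S)⁺=0.0000, hold=0.0536 ⇒ V=0.0536 continue  boundary S*=-
step 1: (k=1,j=0): S=135.5133, (K−S)⁺=0.0000, hold=1.4527 ⇒ V=1.4527 continue | (k=1,j=1): S=149.9311, (K−S)⁺=0.0000, hold=0.2809 ⇒ V=0.2809 continue  boundary S*=-
step 0: (k=0,j=0): S=142.5400, (K−S)⁺=0.0000, hold=0.8357 ⇒ V=0.8357 continue  boundary S*=-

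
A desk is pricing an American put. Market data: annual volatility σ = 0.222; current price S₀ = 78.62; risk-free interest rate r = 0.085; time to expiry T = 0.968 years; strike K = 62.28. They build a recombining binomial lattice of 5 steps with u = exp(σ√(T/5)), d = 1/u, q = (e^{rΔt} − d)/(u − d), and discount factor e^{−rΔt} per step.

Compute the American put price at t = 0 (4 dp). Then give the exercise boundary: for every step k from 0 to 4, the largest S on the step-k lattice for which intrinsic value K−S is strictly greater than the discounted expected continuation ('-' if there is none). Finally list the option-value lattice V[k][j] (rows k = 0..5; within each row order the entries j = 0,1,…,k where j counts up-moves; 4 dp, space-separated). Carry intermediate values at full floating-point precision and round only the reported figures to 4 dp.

price = 0.5977
boundary = - - - - 53.1919
tree:
0.5977
1.2203 0.1269
2.4478 0.2935 0.0000
4.7953 0.6788 0.0000 0.0000
9.0881 1.5698 0.0000 0.0000 0.0000
14.0382 3.6301 0.0000 0.0000 0.0000 0.0000

Δt=0.19360  u=1.10261  d=0.90694  q=0.56040  discount=0.98368
step 5 (expiry): payoffs max(K−S,0) = 14.0382 3.6301 0.0000 0.0000 0.0000 0.0000
step 4: (k=4,j=0): S=53.1919, (K−S)⁺=9.0881, hold=8.0716 ⇒ V=9.0881 exercise | (k=4,j=1): S=64.6680, (K−S)⁺=0.0000, hold=1.5698 ⇒ V=1.5698 continue | (k=4,j=2): S=78.6200, (K−S)⁺=0.0000, hold=0.0000 ⇒ V=0.0000 continue | (k=4,j=3): S=95.5822, (K−S)⁺=0.0000, hold=0.0000 ⇒ V=0.0000 continue | (k=4,j=4): S=116.2039, (K−S)⁺=0.0000, hold=0.0000 ⇒ V=0.0000 continue  boundary S*=53.1919
step 3: (k=3,j=0): S=58.6499, (K−S)⁺=3.6301, hold=4.7953 ⇒ V=4.7953 continue | (k=3,j=1): S=71.3036, (K−S)⁺=0.0000, hold=0.6788 ⇒ V=0.6788 continue | (k=3,j=2): S=86.6872, (K−S)⁺=0.0000, hold=0.0000 ⇒ V=0.0000 continue | (k=3,j=3): S=105.3898, (K−S)⁺=0.0000, hold=0.0000 ⇒ V=0.0000 continue  boundary S*=-
step 2: (k=2,j=0): S=64.6680, (K−S)⁺=0.0000, hold=2.4478 ⇒ V=2.4478 continue | (k=2,j=1): S=78.6200, (K−S)⁺=0.0000, hold=0.2935 ⇒ V=0.2935 continue | (k=2,j=2): S=95.5822, (K−S)⁺=0.0000, hold=0.0000 ⇒ V=0.0000 continue  boundary S*=-
step 1: (k=1,j=0): S=71.3036, (K−S)⁺=0.0000, hold=1.2203 ⇒ V=1.2203 continue | (k=1,j=1): S=86.6872, (K−S)⁺=0.0000, hold=0.1269 ⇒ V=0.1269 continue  boundary S*=-
step 0: (k=0,j=0): S=78.6200, (K−S)⁺=0.0000, hold=0.5977 ⇒ V=0.5977 continue  boundary S*=-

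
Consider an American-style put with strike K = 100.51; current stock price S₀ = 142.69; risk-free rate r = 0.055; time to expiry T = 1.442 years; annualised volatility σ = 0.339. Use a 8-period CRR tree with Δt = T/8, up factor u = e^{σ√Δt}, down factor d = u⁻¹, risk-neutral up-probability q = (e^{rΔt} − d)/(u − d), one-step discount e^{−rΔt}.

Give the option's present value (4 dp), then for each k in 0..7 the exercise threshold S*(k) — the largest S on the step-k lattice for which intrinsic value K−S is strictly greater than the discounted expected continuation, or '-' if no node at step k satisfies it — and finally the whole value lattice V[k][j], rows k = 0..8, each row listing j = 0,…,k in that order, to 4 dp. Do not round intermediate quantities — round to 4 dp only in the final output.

price = 3.5629
boundary = - - - - - 69.4806 60.1669 69.4806
tree:
3.5629
5.8201 1.3641
9.2911 2.4455 0.3036
14.4208 4.3177 0.6116 0.0000
21.6169 7.4718 1.2318 0.0000 0.0000
31.0294 12.5825 2.4811 0.0000 0.0000 0.0000
40.3431 20.3744 4.9974 0.0000 0.0000 0.0000 0.0000
48.4083 31.0294 10.0656 0.0000 0.0000 0.0000 0.0000 0.0000
55.3924 40.3431 20.2739 0.0000 0.0000 0.0000 0.0000 0.0000 0.0000

Δt=0.18025, u=1.15480, d=0.86595, q=0.49857, disc=e^(-rΔt)=0.99014
k=8 terminal: V=max(K-S,0) → 55.3924 40.3431 20.2739 0.0000 0.0000 0.0000 0.0000 0.0000 0.0000
k=7: j=0 S=52.1017 intr=48.4083 cont=47.4168 V=48.4083[EX]; j=1 S=69.4806 intr=31.0294 cont=30.0379 V=31.0294[EX]; j=2 S=92.6564 intr=7.8536 cont=10.0656 V=10.0656[hold]; j=3 S=123.5627 intr=0.0000 cont=0.0000 V=0.0000[hold]; j=4 S=164.7781 intr=0.0000 cont=0.0000 V=0.0000[hold]; j=5 S=219.7412 intr=0.0000 cont=0.0000 V=0.0000[hold]; j=6 S=293.0377 intr=0.0000 cont=0.0000 V=0.0000[hold]; j=7 S=390.7828 intr=0.0000 cont=0.0000 V=0.0000[hold]  S*(7)=69.4806
k=6: j=0 S=60.1669 intr=40.3431 cont=39.3516 V=40.3431[EX]; j=1 S=80.2361 intr=20.2739 cont=20.3744 V=20.3744[hold]; j=2 S=106.9995 intr=0.0000 cont=4.9974 V=4.9974[hold]; j=3 S=142.6900 intr=0.0000 cont=0.0000 V=0.0000[hold]; j=4 S=190.2854 intr=0.0000 cont=0.0000 V=0.0000[hold]; j=5 S=253.7567 intr=0.0000 cont=0.0000 V=0.0000[hold]; j=6 S=338.3993 intr=0.0000 cont=0.0000 V=0.0000[hold]  S*(6)=60.1669
k=5: j=0 S=69.4806 intr=31.0294 cont=30.0875 V=31.0294[EX]; j=1 S=92.6564 intr=7.8536 cont=12.5825 V=12.5825[hold]; j=2 S=123.5627 intr=0.0000 cont=2.4811 V=2.4811[hold]; j=3 S=164.7781 intr=0.0000 cont=0.0000 V=0.0000[hold]; j=4 S=219.7412 intr=0.0000 cont=0.0000 V=0.0000[hold]; j=5 S=293.0377 intr=0.0000 cont=0.0000 V=0.0000[hold]  S*(5)=69.4806
k=4: j=0 S=80.2361 intr=20.2739 cont=21.6169 V=21.6169[hold]; j=1 S=106.9995 intr=0.0000 cont=7.4718 V=7.4718[hold]; j=2 S=142.6900 intr=0.0000 cont=1.2318 V=1.2318[hold]; j=3 S=190.2854 intr=0.0000 cont=0.0000 V=0.0000[hold]; j=4 S=253.7567 intr=0.0000 cont=0.0000 V=0.0000[hold]  S*(4)=-
k=3: j=0 S=92.6564 intr=7.8536 cont=14.4208 V=14.4208[hold]; j=1 S=123.5627 intr=0.0000 cont=4.3177 V=4.3177[hold]; j=2 S=164.7781 intr=0.0000 cont=0.6116 V=0.6116[hold]; j=3 S=219.7412 intr=0.0000 cont=0.0000 V=0.0000[hold]  S*(3)=-
k=2: j=0 S=106.9995 intr=0.0000 cont=9.2911 V=9.2911[hold]; j=1 S=142.6900 intr=0.0000 cont=2.4455 V=2.4455[hold]; j=2 S=190.2854 intr=0.0000 cont=0.3036 V=0.3036[hold]  S*(2)=-
k=1: j=0 S=123.5627 intr=0.0000 cont=5.8201 V=5.8201[hold]; j=1 S=164.7781 intr=0.0000 cont=1.3641 V=1.3641[hold]  S*(1)=-
k=0: j=0 S=142.6900 intr=0.0000 cont=3.5629 V=3.5629[hold]  S*(0)=-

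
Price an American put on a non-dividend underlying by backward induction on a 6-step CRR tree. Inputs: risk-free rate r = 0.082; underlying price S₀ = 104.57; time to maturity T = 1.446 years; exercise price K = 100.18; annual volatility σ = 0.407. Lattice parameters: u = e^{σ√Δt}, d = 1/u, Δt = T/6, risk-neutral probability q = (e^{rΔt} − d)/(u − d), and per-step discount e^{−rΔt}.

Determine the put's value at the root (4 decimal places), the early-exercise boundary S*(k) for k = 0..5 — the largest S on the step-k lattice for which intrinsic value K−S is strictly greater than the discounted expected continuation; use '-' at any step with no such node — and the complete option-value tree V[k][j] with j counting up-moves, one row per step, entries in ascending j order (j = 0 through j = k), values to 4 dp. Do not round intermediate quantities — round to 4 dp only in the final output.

price = 12.7890
boundary = - - 70.1229 57.4231 70.1229 57.4231
tree:
12.7890
19.9840 6.0998
30.0571 10.7019 1.7382
42.7569 18.2816 3.5445 0.0000
53.1567 30.0571 7.2280 0.0000 0.0000
61.6730 42.7569 14.7395 0.0000 0.0000 0.0000
68.6470 53.1567 30.0571 0.0000 0.0000 0.0000 0.0000

Δt=0.24100  u=1.22116  d=0.81889  q=0.49983  discount=0.98043
step 6 (expiry): payoffs max(K−S,0) = 68.6470 53.1567 30.0571 0.0000 0.0000 0.0000 0.0000
step 5: (k=5,j=0): S=38.5070, (K−S)⁺=61.6730, hold=59.7127 ⇒ V=61.6730 exercise | (k=5,j=1): S=57.4231, (K−S)⁺=42.7569, hold=40.7966 ⇒ V=42.7569 exercise | (k=5,j=2): S=85.6315, (K−S)⁺=14.5485, hold=14.7395 ⇒ V=14.7395 continue | (k=5,j=3): S=127.6970, (K−S)⁺=0.0000, hold=0.0000 ⇒ V=0.0000 continue | (k=5,j=4): S=190.4266, (K−S)⁺=0.0000, hold=0.0000 ⇒ V=0.0000 continue | (k=5,j=5): S=283.9715, (K−S)⁺=0.0000, hold=0.0000 ⇒ V=0.0000 continue  boundary S*=57.4231
step 4: (k=4,j=0): S=47.0233, (K−S)⁺=53.1567, hold=51.1964 ⇒ V=53.1567 exercise | (k=4,j=1): S=70.1229, (K−S)⁺=30.0571, hold=28.1903 ⇒ V=30.0571 exercise | (k=4,j=2): S=104.5700, (K−S)⁺=0.0000, hold=7.2280 ⇒ V=7.2280 continue | (k=4,j=3): S=155.9388, (K−S)⁺=0.0000, hold=0.0000 ⇒ V=0.0000 continue | (k=4,j=4): S=232.5419, (K−S)⁺=0.0000, hold=0.0000 ⇒ V=0.0000 continue  boundary S*=70.1229
step 3: (k=3,j=0): S=57.4231, (K−S)⁺=42.7569, hold=40.7966 ⇒ V=42.7569 exercise | (k=3,j=1): S=85.6315, (K−S)⁺=14.5485, hold=18.2816 ⇒ V=18.2816 continue | (k=3,j=2): S=127.6970, (K−S)⁺=0.0000, hold=3.5445 ⇒ V=3.5445 continue | (k=3,j=3): S=190.4266, (K−S)⁺=0.0000, hold=0.0000 ⇒ V=0.0000 continue  boundary S*=57.4231
step 2: (k=2,j=0): S=70.1229, (K−S)⁺=30.0571, hold=29.9261 ⇒ V=30.0571 exercise | (k=2,j=1): S=104.5700, (K−S)⁺=0.0000, hold=10.7019 ⇒ V=10.7019 continue | (k=2,j=2): S=155.9388, (K−S)⁺=0.0000, hold=1.7382 ⇒ V=1.7382 continue  boundary S*=70.1229
step 1: (k=1,j=0): S=85.6315, (K−S)⁺=14.5485, hold=19.9840 ⇒ V=19.9840 continue | (k=1,j=1): S=127.6970, (K−S)⁺=0.0000, hold=6.0998 ⇒ V=6.0998 continue  boundary S*=-
step 0: (k=0,j=0): S=104.5700, (K−S)⁺=0.0000, hold=12.7890 ⇒ V=12.7890 continue  boundary S*=-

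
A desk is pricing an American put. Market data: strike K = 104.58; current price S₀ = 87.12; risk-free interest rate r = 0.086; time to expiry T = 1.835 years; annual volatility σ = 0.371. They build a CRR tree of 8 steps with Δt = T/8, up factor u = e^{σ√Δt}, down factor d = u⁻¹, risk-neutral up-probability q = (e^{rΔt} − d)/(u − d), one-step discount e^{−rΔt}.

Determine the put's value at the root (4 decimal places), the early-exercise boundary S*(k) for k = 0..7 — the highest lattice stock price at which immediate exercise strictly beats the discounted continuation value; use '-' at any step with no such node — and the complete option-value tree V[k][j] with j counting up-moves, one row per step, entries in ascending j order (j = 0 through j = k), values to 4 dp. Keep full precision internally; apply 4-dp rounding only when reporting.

params: Δt=0.22937 u=1.19445 d=0.83721 q=0.51146 e^(-rΔt)=0.98047
t_8 payoffs: 83.5528 74.5803 61.7794 43.5162 17.4600 0.0000 0.0000 0.0000 0.0000
t_7: node(7,0) S=25.1159 payoff=79.4641 vs cont=77.4213 → 79.4641 [stop]  node(7,1) S=35.8330 payoff=68.7470 vs cont=66.7042 → 68.7470 [stop]  node(7,2) S=51.1231 payoff=53.4569 vs cont=51.4142 → 53.4569 [stop]  node(7,3) S=72.9375 payoff=31.6425 vs cont=29.5997 → 31.6425 [stop]  node(7,4) S=104.0602 payoff=0.5198 vs cont=8.3633 → 8.3633 [wait]  node(7,5) S=148.4632 payoff=0.0000 vs cont=0.0000 → 0.0000 [wait]  node(7,6) S=211.8130 payoff=0.0000 vs cont=0.0000 → 0.0000 [wait]  node(7,7) S=302.1944 payoff=0.0000 vs cont=0.0000 → 0.0000 [wait]  ⇒ S*(7)=72.9375
t_6: node(6,0) S=29.9997 payoff=74.5803 vs cont=72.5376 → 74.5803 [stop]  node(6,1) S=42.8006 payoff=61.7794 vs cont=59.7366 → 61.7794 [stop]  node(6,2) S=61.0638 payoff=43.5162 vs cont=41.4734 → 43.5162 [stop]  node(6,3) S=87.1200 payoff=17.4600 vs cont=19.3505 → 19.3505 [wait]  node(6,4) S=124.2945 payoff=0.0000 vs cont=4.0060 → 4.0060 [wait]  node(6,5) S=177.3314 payoff=0.0000 vs cont=0.0000 → 0.0000 [wait]  node(6,6) S=252.9994 payoff=0.0000 vs cont=0.0000 → 0.0000 [wait]  ⇒ S*(6)=61.0638
t_5: node(5,0) S=35.8330 payoff=68.7470 vs cont=66.7042 → 68.7470 [stop]  node(5,1) S=51.1231 payoff=53.4569 vs cont=51.4142 → 53.4569 [stop]  node(5,2) S=72.9375 payoff=31.6425 vs cont=30.5478 → 31.6425 [stop]  node(5,3) S=104.0602 payoff=0.5198 vs cont=11.2777 → 11.2777 [wait]  node(5,4) S=148.4632 payoff=0.0000 vs cont=1.9188 → 1.9188 [wait]  node(5,5) S=211.8130 payoff=0.0000 vs cont=0.0000 → 0.0000 [wait]  ⇒ S*(5)=72.9375
t_4: node(4,0) S=42.8006 payoff=61.7794 vs cont=59.7366 → 61.7794 [stop]  node(4,1) S=61.0638 payoff=43.5162 vs cont=41.4734 → 43.5162 [stop]  node(4,2) S=87.1200 payoff=17.4600 vs cont=20.8120 → 20.8120 [wait]  node(4,3) S=124.2945 payoff=0.0000 vs cont=6.3642 → 6.3642 [wait]  node(4,4) S=177.3314 payoff=0.0000 vs cont=0.9191 → 0.9191 [wait]  ⇒ S*(4)=61.0638
t_3: node(3,0) S=51.1231 payoff=53.4569 vs cont=51.4142 → 53.4569 [stop]  node(3,1) S=72.9375 payoff=31.6425 vs cont=31.2807 → 31.6425 [stop]  node(3,2) S=104.0602 payoff=0.5198 vs cont=13.1603 → 13.1603 [wait]  node(3,3) S=148.4632 payoff=0.0000 vs cont=3.5093 → 3.5093 [wait]  ⇒ S*(3)=72.9375
t_2: node(2,0) S=61.0638 payoff=43.5162 vs cont=41.4734 → 43.5162 [stop]  node(2,1) S=87.1200 payoff=17.4600 vs cont=21.7561 → 21.7561 [wait]  node(2,2) S=124.2945 payoff=0.0000 vs cont=8.0636 → 8.0636 [wait]  ⇒ S*(2)=61.0638
t_1: node(1,0) S=72.9375 payoff=31.6425 vs cont=31.7541 → 31.7541 [wait]  node(1,1) S=104.0602 payoff=0.5198 vs cont=14.4647 → 14.4647 [wait]  ⇒ S*(1)=-
t_0: node(0,0) S=87.1200 payoff=17.4600 vs cont=22.4637 → 22.4637 [wait]  ⇒ S*(0)=-

price = 22.4637
boundary = - - 61.0638 72.9375 61.0638 72.9375 61.0638 72.9375
tree:
22.4637
31.7541 14.4647
43.5162 21.7561 8.0636
53.4569 31.6425 13.1603 3.5093
61.7794 43.5162 20.8120 6.3642 0.9191
68.7470 53.4569 31.6425 11.2777 1.9188 0.0000
74.5803 61.7794 43.5162 19.3505 4.0060 0.0000 0.0000
79.4641 68.7470 53.4569 31.6425 8.3633 0.0000 0.0000 0.0000
83.5528 74.5803 61.7794 43.5162 17.4600 0.0000 0.0000 0.0000 0.0000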